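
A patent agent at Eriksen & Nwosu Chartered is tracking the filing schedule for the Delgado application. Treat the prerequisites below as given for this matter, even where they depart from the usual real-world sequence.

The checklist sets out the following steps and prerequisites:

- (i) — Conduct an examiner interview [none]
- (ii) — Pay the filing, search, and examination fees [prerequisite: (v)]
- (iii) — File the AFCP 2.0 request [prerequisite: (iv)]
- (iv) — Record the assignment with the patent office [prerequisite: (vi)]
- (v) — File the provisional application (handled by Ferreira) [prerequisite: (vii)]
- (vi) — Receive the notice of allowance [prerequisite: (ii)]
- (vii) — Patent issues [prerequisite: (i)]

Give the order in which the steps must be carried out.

(i) → (vii) → (v) → (ii) → (vi) → (iv) → (iii)

Only (i) has no prerequisites, so it is first.
(vii) needed (i), now all done → (vii).
(v) needed (vii), now all done → (v).
(ii) needed (v), now all done → (ii).
(vi) needed (ii), now all done → (vi).
(iv) needed (vi), now all done → (iv).
Next only (iii) has its prerequisites met → (iii).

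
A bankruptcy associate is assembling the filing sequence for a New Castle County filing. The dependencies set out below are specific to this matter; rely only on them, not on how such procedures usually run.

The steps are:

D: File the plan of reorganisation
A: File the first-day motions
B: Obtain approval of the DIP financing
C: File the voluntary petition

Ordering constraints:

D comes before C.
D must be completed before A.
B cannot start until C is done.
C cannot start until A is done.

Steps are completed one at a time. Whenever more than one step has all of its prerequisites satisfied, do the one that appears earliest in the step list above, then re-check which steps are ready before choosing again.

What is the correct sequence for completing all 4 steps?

D → A → C → B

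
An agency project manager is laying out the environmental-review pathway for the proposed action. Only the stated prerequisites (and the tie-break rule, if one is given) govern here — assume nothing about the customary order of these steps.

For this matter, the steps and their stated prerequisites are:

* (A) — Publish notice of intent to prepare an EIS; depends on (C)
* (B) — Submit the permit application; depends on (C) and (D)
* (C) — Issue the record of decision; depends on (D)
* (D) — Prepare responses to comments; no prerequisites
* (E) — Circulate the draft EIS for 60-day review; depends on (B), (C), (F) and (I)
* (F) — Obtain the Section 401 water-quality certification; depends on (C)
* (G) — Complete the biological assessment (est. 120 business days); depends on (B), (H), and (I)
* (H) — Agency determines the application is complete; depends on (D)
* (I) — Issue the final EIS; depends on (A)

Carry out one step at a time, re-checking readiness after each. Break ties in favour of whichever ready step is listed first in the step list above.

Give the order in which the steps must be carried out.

(D) is the only step with nothing outstanding, so it goes first.
(C) and (H) are both available; (C) is listed earlier → (C).
(A), (B) and (F) now also ready, so the ready set is {(A), (B), (F), (H)}; (A) is listed earlier → (A).
(I) now also ready, so the ready set is {(B), (F), (H), (I)}; (B) is listed earlier → (B).
Ready: (F), (H) and (I). (F) is listed earlier → (F).
(H) and (I) are both available; (H) is listed earlier → (H).
(I) needed (A), now all done → (I).
(E) and (G) are both available; (E) is listed earlier → (E).
Next only (G) has its prerequisites met → (G).

(D), (C), (A), (B), (F), (H), (I), (E), (G)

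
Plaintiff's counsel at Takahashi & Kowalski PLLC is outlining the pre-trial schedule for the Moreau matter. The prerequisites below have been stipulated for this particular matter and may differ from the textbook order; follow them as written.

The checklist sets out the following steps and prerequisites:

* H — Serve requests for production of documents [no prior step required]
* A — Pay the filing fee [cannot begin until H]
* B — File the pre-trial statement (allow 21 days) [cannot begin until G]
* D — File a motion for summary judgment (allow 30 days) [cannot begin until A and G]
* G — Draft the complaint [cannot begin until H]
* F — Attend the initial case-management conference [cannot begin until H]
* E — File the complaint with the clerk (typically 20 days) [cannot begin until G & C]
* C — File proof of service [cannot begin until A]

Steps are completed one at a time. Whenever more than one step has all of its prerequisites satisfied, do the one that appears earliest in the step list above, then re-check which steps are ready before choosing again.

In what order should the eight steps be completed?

H is the only step with nothing outstanding, so it goes first.
Now A, G and F have their prerequisites met. A is listed earlier, so A next.
Ready: G, F and C. G is listed earlier → G.
B and D now also ready, so the ready set is {B, D, F, C}; B is listed earlier → B.
D, F and C are all available; D is listed earlier → D.
Now F and C have their prerequisites met. F is listed earlier, so F next.
Next only C has its prerequisites met → C.
Next only E has its prerequisites met → E.

H, A, G, B, D, F, C, E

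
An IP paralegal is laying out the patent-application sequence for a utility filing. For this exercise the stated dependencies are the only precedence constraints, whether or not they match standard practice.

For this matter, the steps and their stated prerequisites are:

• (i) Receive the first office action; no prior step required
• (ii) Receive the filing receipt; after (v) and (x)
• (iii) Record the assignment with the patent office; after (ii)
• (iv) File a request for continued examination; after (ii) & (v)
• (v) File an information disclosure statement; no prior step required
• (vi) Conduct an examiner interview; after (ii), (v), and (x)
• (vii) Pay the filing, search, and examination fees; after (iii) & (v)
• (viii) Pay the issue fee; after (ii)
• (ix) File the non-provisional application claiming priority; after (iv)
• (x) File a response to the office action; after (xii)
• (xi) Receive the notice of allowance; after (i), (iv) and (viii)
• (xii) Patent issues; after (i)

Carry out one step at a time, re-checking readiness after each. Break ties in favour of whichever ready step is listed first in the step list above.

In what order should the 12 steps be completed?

(i), (v), (xii), (x), (ii), (iii), (iv), (vi), (vii), (viii), (ix), (xi)

Nothing is required for (i) and (v). (i) is listed earlier → (i) first.
Now (v) and (xii) have their prerequisites met. (v) is listed earlier, so (v) next.
(xii) needed (i), now all done → (xii).
(x) needed (xii), now all done → (x).
(ii) needed (v) and (x), now all done → (ii).
Now (iii), (iv), (vi) and (viii) have their prerequisites met. (iii) is listed earlier, so (iii) next.
(iv), (vi), (vii) and (viii) are all available; (iv) is listed earlier → (iv).
Now (vi), (vii), (viii) and (ix) have their prerequisites met. (vi) is listed earlier, so (vi) next.
Ready: (vii), (viii) and (ix). (vii) is listed earlier → (vii).
Now (viii) and (ix) have their prerequisites met. (viii) is listed earlier, so (viii) next.
(ix) and (xi) are both available; (ix) is listed earlier → (ix).
Next only (xi) has its prerequisites met → (xi).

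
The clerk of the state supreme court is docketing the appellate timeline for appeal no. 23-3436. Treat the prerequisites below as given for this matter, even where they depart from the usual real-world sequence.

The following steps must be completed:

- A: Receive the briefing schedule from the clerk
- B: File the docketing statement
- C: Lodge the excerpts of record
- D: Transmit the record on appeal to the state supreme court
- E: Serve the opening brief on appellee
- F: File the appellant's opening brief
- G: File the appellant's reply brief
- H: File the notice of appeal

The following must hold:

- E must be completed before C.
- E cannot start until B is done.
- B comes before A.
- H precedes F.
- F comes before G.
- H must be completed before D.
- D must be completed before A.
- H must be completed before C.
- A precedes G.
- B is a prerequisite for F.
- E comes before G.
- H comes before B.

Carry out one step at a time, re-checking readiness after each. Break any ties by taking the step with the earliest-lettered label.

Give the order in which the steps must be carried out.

H, B, D, A, E, C, F, G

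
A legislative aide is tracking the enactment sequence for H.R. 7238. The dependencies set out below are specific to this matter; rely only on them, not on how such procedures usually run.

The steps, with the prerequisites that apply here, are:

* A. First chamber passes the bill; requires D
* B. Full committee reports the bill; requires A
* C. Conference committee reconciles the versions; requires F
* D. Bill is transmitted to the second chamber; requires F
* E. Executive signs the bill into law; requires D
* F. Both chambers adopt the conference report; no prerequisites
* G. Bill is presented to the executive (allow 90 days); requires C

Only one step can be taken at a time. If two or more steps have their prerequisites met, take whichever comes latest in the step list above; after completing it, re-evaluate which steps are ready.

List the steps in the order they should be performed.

F, D, E, C, G, A, B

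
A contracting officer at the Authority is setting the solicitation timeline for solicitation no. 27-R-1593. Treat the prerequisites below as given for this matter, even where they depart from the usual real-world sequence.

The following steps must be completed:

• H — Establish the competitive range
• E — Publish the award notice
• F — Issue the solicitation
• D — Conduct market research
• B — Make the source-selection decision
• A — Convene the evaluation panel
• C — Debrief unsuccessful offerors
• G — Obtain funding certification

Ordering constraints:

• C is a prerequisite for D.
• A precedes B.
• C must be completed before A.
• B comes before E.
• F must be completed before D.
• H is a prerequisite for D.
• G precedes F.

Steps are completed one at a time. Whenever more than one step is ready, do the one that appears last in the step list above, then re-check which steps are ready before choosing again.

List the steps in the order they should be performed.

G, C, A, B, F, E, H, D

Nothing is required for G, C and H. G is listed later → G first.
Ready: C, F and H. C is listed later → C.
A, F and H are all available; A is listed later → A.
Ready: B, F and H. B is listed later → B.
Ready: F, E and H. F is listed later → F.
E and H are both available; E is listed later → E.
H is the only step now ready → H.
D needed C, F and H, now all done → D.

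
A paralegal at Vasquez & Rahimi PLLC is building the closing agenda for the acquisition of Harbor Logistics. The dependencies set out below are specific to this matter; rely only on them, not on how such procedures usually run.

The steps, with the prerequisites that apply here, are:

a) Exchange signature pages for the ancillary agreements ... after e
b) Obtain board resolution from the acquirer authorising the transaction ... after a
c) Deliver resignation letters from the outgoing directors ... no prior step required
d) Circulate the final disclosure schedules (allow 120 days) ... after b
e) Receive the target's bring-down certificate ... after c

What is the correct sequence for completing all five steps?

c e a b d

c has no prerequisites → c first.
e needed c, now all done → e.
a needed e, now all done → a.
That leaves b as the only ready step → b.
Next only d has its prerequisites met → d.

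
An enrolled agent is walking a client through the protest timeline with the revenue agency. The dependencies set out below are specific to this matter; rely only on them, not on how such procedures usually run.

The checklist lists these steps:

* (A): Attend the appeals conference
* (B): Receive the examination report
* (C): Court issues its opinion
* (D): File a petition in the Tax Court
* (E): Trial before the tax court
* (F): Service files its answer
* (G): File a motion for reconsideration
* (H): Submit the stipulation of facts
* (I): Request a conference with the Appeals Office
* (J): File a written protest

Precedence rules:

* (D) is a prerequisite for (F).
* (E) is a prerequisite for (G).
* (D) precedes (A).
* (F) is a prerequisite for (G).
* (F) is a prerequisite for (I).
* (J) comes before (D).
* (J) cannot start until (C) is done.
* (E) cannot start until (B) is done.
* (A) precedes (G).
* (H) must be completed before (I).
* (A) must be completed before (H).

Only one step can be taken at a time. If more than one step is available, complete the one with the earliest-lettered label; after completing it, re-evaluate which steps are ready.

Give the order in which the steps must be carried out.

(B), (C), (E), (J), (D), (A), (F), (G), (H), (I)

Nothing is required for (B) and (C). (B) has the earlier label → (B) first.
(C) and (E) are both available; (C) has the earlier label → (C).
(J) now also ready, so the ready set is {(E), (J)}; (E) has the earlier label → (E).
Next only (J) has its prerequisites met → (J).
(D) needed (J), now all done → (D).
Now (A) and (F) have their prerequisites met. (A) has the earlier label, so (A) next.
Ready: (F) and (H). (F) has the earlier label → (F).
Ready: (G) and (H). (G) has the earlier label → (G).
Next only (H) has its prerequisites met → (H).
Next only (I) has its prerequisites met → (I).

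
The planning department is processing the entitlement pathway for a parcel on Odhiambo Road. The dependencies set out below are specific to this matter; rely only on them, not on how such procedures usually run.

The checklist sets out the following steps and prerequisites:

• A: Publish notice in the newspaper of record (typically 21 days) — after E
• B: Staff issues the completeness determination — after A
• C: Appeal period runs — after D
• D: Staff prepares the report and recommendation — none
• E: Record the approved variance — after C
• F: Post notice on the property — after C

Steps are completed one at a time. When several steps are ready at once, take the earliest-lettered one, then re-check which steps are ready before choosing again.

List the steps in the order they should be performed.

Only D has no prerequisites, so it is first.
That leaves C as the only ready step → C.
E and F are both available; E has the earlier label → E.
A now also ready, so the ready set is {A, F}; A has the earlier label → A.
Now B and F have their prerequisites met. B has the earlier label, so B next.
That leaves F as the only ready step → F.

D, C, E, A, B, F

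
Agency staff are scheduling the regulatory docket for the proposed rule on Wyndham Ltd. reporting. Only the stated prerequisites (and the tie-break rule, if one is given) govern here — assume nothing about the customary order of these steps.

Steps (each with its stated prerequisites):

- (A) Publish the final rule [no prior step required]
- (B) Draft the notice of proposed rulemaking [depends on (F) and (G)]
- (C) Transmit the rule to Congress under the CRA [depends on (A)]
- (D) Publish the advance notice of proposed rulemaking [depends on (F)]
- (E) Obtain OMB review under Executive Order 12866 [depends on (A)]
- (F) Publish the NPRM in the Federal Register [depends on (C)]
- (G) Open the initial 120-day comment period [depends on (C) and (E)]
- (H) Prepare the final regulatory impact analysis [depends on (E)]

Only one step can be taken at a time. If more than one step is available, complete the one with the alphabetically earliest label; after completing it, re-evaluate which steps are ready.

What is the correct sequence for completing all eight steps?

(A) is the only step with nothing outstanding, so it goes first.
Now (C) and (E) have their prerequisites met. (C) has the earlier label, so (C) next.
(F) now also ready, so the ready set is {(E), (F)}; (E) has the earlier label → (E).
(F), (G) and (H) are all available; (F) has the earlier label → (F).
(D) now also ready, so the ready set is {(D), (G), (H)}; (D) has the earlier label → (D).
Ready: (G) and (H). (G) has the earlier label → (G).
(B) and (H) are both available; (B) has the earlier label → (B).
That leaves (H) as the only ready step → (H).

(A) (C) (E) (F) (D) (G) (B) (H)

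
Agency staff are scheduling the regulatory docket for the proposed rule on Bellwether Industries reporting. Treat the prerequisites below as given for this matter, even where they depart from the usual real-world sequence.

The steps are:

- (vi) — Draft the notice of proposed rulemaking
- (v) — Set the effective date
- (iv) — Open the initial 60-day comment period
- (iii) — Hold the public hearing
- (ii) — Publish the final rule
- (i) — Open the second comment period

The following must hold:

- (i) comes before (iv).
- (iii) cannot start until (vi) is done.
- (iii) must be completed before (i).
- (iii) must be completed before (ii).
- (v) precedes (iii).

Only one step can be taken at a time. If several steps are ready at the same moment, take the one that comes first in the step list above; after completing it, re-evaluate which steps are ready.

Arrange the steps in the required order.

Nothing is required for (vi) and (v). (vi) is listed earlier → (vi) first.
Next only (v) has its prerequisites met → (v).
(iii) needed (vi) and (v), now all done → (iii).
Ready: (ii) and (i). (ii) is listed earlier → (ii).
(i) is the only step now ready → (i).
(iv) needed (i), now all done → (iv).

(vi) (v) (iii) (ii) (i) (iv)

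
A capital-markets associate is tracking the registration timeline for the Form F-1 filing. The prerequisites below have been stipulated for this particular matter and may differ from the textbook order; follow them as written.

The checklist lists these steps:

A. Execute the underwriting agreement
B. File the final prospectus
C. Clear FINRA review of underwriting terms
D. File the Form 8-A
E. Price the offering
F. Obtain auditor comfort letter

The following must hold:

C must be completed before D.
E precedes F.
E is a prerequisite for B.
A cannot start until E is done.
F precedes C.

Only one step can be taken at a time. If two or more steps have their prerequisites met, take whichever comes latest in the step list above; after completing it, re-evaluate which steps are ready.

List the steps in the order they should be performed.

E is the only step with nothing outstanding, so it goes first.
Ready: F, B and A. F is listed later → F.
C now also ready, so the ready set is {C, B, A}; C is listed later → C.
D, B and A are all available; D is listed later → D.
Now B and A have their prerequisites met. B is listed later, so B next.
Next only A has its prerequisites met → A.

E, F, C, D, B, A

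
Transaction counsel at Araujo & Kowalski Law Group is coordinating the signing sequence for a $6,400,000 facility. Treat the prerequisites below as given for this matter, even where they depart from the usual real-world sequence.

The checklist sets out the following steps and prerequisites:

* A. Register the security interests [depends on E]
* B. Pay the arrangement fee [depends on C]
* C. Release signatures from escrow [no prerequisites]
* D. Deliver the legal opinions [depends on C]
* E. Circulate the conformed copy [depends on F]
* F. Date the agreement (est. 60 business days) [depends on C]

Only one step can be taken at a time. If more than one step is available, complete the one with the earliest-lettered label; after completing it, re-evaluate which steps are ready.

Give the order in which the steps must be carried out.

C has no prerequisites → C first.
B, D and F are all available; B has the earlier label → B.
D and F are both available; D has the earlier label → D.
F needed C, now all done → F.
E needed F, now all done → E.
A needed E, now all done → A.

C, B, D, F, E, A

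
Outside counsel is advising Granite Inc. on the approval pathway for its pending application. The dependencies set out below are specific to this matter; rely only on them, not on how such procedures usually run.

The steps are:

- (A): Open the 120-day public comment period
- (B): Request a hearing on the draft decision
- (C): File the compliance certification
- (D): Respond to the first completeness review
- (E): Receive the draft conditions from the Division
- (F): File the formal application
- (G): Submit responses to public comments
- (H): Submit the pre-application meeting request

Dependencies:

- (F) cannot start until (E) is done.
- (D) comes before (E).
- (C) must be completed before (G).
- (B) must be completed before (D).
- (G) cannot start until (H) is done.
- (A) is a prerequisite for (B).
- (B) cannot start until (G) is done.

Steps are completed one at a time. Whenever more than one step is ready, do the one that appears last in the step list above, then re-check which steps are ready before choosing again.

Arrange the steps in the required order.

Nothing is required for (H), (C) and (A). (H) is listed later → (H) first.
Now (C) and (A) have their prerequisites met. (C) is listed later, so (C) next.
Ready: (G) and (A). (G) is listed later → (G).
(A) is the only step now ready → (A).
That leaves (B) as the only ready step → (B).
That leaves (D) as the only ready step → (D).
(E) is the only step now ready → (E).
(F) is the only step now ready → (F).

(H), (C), (G), (A), (B), (D), (E), (F)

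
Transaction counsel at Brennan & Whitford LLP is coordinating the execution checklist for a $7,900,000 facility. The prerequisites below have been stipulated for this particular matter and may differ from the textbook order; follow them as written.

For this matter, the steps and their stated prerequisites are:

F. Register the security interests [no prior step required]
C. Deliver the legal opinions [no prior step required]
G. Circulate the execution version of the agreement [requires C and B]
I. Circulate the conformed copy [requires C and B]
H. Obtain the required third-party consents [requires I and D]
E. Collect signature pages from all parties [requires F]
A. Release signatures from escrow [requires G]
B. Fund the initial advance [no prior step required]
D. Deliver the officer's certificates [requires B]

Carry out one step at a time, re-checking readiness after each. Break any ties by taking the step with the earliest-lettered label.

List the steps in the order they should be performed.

B, C, D, F, E, G, A, I, H

B, C and F have no prerequisites; B has the earlier label, so B is first.
D now also ready, so the ready set is {C, D, F}; C has the earlier label → C.
Ready: D, F, G and I. D has the earlier label → D.
F, G and I are all available; F has the earlier label → F.
Now E, G and I have their prerequisites met. E has the earlier label, so E next.
Ready: G and I. G has the earlier label → G.
A now also ready, so the ready set is {A, I}; A has the earlier label → A.
I is the only step now ready → I.
H needed D and I, now all done → H.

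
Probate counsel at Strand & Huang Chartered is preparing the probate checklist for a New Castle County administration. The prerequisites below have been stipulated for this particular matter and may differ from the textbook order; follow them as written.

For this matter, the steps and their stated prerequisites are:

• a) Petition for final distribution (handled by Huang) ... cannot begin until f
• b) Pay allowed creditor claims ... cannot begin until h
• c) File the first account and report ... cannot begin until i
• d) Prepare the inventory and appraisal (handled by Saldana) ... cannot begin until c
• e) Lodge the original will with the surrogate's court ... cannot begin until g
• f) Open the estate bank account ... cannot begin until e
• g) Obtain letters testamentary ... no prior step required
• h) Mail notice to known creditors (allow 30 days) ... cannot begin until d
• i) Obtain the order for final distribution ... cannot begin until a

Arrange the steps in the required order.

g, e, f, a, i, c, d, h, b

Only g has no prerequisites, so it is first.
e is the only step now ready → e.
f needed e, now all done → f.
a needed f, now all done → a.
i is the only step now ready → i.
c needed i, now all done → c.
d needed c, now all done → d.
That leaves h as the only ready step → h.
b needed h, now all done → b.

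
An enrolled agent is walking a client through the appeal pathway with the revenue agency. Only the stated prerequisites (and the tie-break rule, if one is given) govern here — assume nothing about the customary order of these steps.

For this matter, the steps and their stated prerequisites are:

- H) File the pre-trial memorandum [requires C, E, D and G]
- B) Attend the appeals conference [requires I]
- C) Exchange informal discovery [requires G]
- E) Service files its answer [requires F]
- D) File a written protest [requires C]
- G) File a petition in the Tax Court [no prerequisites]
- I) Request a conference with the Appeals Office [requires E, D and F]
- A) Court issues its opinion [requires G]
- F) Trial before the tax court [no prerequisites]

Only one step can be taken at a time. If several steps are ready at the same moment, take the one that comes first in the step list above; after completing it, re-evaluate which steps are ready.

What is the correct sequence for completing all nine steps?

G, C, D, A, F, E, H, I, B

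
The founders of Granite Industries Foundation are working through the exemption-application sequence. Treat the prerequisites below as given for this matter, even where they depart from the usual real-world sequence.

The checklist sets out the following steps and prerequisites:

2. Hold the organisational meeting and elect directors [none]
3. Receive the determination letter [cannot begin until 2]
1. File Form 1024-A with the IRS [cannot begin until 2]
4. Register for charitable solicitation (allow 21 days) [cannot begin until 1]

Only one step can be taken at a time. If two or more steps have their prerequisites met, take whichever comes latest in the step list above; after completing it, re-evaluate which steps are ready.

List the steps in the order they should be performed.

2 → 1 → 4 → 3

2 is the only step with nothing outstanding, so it goes first.
Now 1 and 3 have their prerequisites met. 1 is listed later, so 1 next.
4 now also ready, so the ready set is {4, 3}; 4 is listed later → 4.
That leaves 3 as the only ready step → 3.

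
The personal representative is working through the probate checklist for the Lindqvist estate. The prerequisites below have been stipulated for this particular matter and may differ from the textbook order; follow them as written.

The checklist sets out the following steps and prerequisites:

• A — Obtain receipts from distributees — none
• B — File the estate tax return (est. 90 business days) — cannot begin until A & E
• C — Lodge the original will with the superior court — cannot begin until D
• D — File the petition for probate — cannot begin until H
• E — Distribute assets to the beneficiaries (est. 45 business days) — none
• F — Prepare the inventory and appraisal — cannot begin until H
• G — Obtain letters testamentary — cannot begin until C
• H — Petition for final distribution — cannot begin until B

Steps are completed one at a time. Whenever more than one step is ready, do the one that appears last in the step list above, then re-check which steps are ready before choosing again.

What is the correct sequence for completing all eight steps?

E, A, B, H, F, D, C, G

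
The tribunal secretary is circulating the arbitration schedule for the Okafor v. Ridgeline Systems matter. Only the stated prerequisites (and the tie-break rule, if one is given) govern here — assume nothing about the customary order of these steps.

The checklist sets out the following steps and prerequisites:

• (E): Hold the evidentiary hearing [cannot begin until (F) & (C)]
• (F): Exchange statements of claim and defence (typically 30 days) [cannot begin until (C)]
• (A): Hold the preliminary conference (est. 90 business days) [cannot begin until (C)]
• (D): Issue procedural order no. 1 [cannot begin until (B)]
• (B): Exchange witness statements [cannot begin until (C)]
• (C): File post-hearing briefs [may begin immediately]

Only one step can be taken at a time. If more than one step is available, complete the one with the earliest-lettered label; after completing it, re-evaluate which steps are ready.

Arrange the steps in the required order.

(C) (A) (B) (D) (F) (E)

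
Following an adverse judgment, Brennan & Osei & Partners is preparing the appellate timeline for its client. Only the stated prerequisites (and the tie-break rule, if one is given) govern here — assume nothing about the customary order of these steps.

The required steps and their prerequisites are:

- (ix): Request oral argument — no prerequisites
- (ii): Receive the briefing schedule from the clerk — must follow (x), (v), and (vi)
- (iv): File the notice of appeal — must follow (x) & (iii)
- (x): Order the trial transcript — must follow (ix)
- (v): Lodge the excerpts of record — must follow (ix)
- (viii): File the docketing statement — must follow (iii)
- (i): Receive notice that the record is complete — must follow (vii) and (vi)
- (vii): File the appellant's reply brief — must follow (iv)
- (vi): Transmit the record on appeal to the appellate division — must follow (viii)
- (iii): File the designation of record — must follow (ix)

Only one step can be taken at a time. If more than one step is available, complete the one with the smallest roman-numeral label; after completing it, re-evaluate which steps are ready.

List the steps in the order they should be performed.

(ix), (iii), (v), (viii), (vi), (x), (ii), (iv), (vii), (i)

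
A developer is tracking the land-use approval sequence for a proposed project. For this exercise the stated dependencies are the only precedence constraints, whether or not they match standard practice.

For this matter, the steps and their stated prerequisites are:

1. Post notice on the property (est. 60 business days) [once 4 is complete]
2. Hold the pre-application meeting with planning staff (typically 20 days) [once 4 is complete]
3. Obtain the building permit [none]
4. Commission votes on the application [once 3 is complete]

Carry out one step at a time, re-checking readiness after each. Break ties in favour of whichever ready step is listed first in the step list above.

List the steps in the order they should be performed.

3 4 1 2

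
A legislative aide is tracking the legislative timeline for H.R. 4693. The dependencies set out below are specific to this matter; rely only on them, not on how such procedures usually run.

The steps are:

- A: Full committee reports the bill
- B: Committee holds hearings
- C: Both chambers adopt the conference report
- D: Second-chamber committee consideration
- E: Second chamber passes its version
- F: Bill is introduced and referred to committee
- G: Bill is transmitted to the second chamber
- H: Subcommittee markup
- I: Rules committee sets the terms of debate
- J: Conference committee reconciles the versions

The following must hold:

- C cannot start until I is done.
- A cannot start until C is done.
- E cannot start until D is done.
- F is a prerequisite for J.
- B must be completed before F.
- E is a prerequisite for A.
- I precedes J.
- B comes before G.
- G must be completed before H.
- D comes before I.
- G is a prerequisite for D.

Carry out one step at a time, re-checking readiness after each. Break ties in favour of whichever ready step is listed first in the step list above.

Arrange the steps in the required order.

B, F, G, D, E, H, I, C, A, J

B has no prerequisites → B first.
F and G are both available; F is listed earlier → F.
G needed B, now all done → G.
D and H are both available; D is listed earlier → D.
E and I now also ready, so the ready set is {E, H, I}; E is listed earlier → E.
H and I are both available; H is listed earlier → H.
I is the only step now ready → I.
Now C and J have their prerequisites met. C is listed earlier, so C next.
A now also ready, so the ready set is {A, J}; A is listed earlier → A.
That leaves J as the only ready step → J.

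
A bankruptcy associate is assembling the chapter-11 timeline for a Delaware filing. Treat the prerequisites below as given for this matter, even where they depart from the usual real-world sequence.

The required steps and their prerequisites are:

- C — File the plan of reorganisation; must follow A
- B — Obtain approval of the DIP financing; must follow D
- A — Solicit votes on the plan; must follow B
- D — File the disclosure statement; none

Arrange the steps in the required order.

D has no prerequisites → D first.
That leaves B as the only ready step → B.
That leaves A as the only ready step → A.
C is the only step now ready → C.

D, B, A, C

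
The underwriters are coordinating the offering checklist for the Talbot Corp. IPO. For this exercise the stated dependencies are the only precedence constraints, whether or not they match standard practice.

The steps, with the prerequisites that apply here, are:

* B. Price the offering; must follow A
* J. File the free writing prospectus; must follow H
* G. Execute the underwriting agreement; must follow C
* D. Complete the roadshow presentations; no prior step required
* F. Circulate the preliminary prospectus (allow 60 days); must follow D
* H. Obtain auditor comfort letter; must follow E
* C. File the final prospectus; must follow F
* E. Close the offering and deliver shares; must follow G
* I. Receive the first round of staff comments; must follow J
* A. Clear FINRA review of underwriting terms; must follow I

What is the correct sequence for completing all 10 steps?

D, F, C, G, E, H, J, I, A, B

D is the only step with nothing outstanding, so it goes first.
Next only F has its prerequisites met → F.
C needed F, now all done → C.
That leaves G as the only ready step → G.
Next only E has its prerequisites met → E.
H needed E, now all done → H.
J needed H, now all done → J.
I needed J, now all done → I.
That leaves A as the only ready step → A.
Next only B has its prerequisites met → B.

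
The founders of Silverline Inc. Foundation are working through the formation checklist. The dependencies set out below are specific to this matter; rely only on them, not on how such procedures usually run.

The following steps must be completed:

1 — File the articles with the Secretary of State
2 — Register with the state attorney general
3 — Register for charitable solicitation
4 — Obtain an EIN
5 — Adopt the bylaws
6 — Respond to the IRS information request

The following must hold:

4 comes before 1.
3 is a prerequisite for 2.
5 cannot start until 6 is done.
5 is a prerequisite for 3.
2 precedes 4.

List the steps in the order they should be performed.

6 has no prerequisites → 6 first.
5 needed 6, now all done → 5.
3 needed 5, now all done → 3.
Next only 2 has its prerequisites met → 2.
That leaves 4 as the only ready step → 4.
That leaves 1 as the only ready step → 1.

6 5 3 2 4 1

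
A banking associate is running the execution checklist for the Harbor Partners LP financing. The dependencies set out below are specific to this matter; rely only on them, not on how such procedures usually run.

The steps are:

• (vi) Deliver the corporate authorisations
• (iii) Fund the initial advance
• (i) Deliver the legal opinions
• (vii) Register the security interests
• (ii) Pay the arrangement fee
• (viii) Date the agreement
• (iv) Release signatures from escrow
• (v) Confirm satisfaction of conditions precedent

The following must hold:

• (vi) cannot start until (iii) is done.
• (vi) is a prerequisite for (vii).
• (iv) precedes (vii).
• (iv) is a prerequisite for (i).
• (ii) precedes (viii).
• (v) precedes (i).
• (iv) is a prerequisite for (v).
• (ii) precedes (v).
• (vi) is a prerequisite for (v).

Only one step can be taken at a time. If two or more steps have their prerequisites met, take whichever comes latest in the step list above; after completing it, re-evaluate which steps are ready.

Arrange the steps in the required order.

(iv), (ii) and (iii) have no prerequisites; (iv) is listed later, so (iv) is first.
Now (ii) and (iii) have their prerequisites met. (ii) is listed later, so (ii) next.
(viii) now also ready, so the ready set is {(viii), (iii)}; (viii) is listed later → (viii).
(iii) is the only step now ready → (iii).
(vi) needed (iii), now all done → (vi).
(v) and (vii) are both available; (v) is listed later → (v).
Ready: (vii) and (i). (vii) is listed later → (vii).
(i) needed (v) and (iv), now all done → (i).

(iv) (ii) (viii) (iii) (vi) (v) (vii) (i)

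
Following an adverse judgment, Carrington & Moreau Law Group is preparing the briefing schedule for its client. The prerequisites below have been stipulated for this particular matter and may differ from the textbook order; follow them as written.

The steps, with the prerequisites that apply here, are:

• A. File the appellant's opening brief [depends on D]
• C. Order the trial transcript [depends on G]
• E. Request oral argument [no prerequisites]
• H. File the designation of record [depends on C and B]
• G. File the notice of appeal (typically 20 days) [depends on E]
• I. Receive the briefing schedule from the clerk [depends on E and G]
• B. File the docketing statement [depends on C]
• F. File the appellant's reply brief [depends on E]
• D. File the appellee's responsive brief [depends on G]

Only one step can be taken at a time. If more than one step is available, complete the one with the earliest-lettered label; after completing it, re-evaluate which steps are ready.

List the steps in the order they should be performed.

E has no prerequisites → E first.
Now F and G have their prerequisites met. F has the earlier label, so F next.
That leaves G as the only ready step → G.
C, D and I are all available; C has the earlier label → C.
B now also ready, so the ready set is {B, D, I}; B has the earlier label → B.
H now also ready, so the ready set is {D, H, I}; D has the earlier label → D.
Now A, H and I have their prerequisites met. A has the earlier label, so A next.
Now H and I have their prerequisites met. H has the earlier label, so H next.
Next only I has its prerequisites met → I.

E → F → G → C → B → D → A → H → I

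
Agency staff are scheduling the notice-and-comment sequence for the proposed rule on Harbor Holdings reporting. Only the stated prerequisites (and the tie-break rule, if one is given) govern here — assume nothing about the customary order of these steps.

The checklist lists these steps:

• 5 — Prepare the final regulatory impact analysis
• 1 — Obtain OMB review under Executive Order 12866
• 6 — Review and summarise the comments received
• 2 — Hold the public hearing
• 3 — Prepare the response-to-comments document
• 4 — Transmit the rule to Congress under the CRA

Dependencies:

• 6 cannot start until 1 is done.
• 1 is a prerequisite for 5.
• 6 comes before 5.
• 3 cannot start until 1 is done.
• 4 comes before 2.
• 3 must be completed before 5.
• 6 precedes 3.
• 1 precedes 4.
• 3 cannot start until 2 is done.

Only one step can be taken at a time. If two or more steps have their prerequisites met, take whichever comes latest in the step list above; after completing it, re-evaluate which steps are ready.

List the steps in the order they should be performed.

1 is the only step with nothing outstanding, so it goes first.
Now 4 and 6 have their prerequisites met. 4 is listed later, so 4 next.
2 now also ready, so the ready set is {2, 6}; 2 is listed later → 2.
Next only 6 has its prerequisites met → 6.
Next only 3 has its prerequisites met → 3.
5 needed 3, 6 and 1, now all done → 5.

1 → 4 → 2 → 6 → 3 → 5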